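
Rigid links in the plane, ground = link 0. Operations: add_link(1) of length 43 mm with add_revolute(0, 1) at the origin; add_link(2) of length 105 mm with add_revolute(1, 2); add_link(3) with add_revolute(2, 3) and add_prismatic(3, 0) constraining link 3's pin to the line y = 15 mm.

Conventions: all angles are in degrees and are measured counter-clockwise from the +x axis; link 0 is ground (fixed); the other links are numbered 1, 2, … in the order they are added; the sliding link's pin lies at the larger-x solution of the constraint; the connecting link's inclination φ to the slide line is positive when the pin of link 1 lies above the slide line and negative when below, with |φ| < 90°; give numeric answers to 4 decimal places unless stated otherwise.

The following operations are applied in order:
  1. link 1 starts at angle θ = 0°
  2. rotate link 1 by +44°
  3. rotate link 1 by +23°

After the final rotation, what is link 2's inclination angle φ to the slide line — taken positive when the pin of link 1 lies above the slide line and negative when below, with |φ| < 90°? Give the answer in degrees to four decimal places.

geometry: r = 43 mm, L = 105 mm, e = 15 mm; θ starts at 0°
rotate link 1 by +44°: θ ← 0° +44° = 44°
rotate link 1 by +23°: θ ← 44° +23° = 67°
h = r sin θ − e = 39.581709 − 15 = 24.581709
sin φ = h / L = 24.581709 / 105 = 0.23411151
φ = arcsin(0.23411151) = 13.539255°

13.5393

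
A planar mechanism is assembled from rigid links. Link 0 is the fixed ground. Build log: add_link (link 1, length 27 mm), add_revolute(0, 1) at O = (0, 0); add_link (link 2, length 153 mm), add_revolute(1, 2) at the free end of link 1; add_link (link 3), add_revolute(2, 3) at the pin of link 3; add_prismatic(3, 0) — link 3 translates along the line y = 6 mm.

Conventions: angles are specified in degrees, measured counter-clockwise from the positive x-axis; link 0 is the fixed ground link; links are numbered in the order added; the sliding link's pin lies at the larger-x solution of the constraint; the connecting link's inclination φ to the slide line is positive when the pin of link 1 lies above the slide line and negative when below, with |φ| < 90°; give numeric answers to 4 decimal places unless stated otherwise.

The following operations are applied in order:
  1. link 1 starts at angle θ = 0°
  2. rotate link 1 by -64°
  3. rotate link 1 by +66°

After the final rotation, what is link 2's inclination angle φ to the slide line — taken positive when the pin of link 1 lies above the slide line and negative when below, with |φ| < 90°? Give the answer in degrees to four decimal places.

geometry: r = 27 mm, L = 153 mm, e = 6 mm; θ starts at 0°
rotate link 1 by -64°: θ ← 0° -64° = -64°
rotate link 1 by +66°: θ ← -64° +66° = 2°
h = r sin θ − e = 0.942286 − 6 = -5.057714
sin φ = h / L = -5.057714 / 153 = -0.03305695
φ = arcsin(-0.03305695) = -1.894369°

-1.8944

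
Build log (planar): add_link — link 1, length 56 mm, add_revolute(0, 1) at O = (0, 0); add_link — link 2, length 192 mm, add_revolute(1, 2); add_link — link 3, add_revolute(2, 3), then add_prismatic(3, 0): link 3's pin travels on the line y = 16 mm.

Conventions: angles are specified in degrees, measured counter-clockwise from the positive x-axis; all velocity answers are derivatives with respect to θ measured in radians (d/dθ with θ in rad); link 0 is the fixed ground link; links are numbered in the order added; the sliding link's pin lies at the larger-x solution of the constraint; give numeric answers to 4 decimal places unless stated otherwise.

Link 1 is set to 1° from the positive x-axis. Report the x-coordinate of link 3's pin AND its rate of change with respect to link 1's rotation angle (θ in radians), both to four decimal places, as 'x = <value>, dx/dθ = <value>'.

geometry: r = 56 mm, L = 192 mm, e = 16 mm
crank pin P = (r cos θ, r sin θ) = (55.991471, 0.977335)
h = r sin θ − e = 0.977335 − 16 = -15.022665
x = r cos θ + √(L² − h²) = 55.991471 + 191.411388 = 247.402859
dx/dθ = −r sin θ − h·r cos θ/√(L² − h²) (θ in radians; h = -15.022665) = 3.417080

x = 247.4029, dx/dθ = 3.4171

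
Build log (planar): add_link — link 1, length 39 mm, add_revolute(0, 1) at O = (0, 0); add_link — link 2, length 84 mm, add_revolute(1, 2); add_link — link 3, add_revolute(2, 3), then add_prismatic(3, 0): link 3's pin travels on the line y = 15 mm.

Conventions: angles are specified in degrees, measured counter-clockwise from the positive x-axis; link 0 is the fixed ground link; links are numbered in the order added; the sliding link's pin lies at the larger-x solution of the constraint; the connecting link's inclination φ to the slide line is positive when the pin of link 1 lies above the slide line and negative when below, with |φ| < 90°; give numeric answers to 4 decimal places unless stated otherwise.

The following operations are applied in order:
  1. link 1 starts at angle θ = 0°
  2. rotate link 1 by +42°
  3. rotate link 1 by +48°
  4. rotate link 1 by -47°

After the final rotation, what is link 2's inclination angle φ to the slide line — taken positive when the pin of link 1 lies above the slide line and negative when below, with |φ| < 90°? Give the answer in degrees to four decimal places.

geometry: r = 39 mm, L = 84 mm, e = 15 mm; θ starts at 0°
rotate link 1 by +42°: θ ← 0° +42° = 42°
rotate link 1 by +48°: θ ← 42° +48° = 90°
rotate link 1 by -47°: θ ← 90° -47° = 43°
h = r sin θ − e = 26.597936 − 15 = 11.597936
sin φ = h / L = 11.597936 / 84 = 0.13807067
φ = arcsin(0.13807067) = 7.936219°

7.9362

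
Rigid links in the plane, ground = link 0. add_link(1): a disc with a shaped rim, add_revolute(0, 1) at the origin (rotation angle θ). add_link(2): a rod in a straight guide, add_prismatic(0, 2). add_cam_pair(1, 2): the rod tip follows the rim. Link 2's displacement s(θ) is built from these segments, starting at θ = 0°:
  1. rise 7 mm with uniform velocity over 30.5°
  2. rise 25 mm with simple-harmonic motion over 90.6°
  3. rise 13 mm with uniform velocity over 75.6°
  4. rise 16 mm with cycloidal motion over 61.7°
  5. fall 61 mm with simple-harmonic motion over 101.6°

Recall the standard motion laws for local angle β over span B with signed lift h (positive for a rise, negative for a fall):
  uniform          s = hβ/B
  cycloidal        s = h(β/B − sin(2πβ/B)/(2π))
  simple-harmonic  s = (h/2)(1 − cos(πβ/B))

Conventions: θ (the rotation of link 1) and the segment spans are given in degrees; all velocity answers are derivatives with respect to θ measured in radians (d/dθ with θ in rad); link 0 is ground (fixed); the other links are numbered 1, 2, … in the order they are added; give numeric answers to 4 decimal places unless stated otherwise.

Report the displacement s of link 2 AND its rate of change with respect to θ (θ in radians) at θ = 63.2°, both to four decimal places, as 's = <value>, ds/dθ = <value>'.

segment 1 (0° to 30.5°, uniform, h = 7) is passed completely: s = 0.0000 + (7) = 7.0000
θ = 63.2° falls in segment 2 (30.5° to 121.1°, simple-harmonic, h = 25): β = 63.2 − 30.5 = 32.7°, B = 90.6°; Δs = 25/2·(1 − cos(π·0.3609)) = 7.2107; s = 7.0000 + 7.2107 = 14.2107
velocity in seg [30.5°–121.1°] (simple-harmonic), θ in radians: β = 32.7° = 0.5707 rad, B = 90.6° = 1.5813 rad; ds/dθ = (πh/(2B)) sin(πβ/B) = (π·25/(2·1.5813)) sin(π·0.3609) = 22.501574 mm/rad

s = 14.2107, ds/dθ = 22.5016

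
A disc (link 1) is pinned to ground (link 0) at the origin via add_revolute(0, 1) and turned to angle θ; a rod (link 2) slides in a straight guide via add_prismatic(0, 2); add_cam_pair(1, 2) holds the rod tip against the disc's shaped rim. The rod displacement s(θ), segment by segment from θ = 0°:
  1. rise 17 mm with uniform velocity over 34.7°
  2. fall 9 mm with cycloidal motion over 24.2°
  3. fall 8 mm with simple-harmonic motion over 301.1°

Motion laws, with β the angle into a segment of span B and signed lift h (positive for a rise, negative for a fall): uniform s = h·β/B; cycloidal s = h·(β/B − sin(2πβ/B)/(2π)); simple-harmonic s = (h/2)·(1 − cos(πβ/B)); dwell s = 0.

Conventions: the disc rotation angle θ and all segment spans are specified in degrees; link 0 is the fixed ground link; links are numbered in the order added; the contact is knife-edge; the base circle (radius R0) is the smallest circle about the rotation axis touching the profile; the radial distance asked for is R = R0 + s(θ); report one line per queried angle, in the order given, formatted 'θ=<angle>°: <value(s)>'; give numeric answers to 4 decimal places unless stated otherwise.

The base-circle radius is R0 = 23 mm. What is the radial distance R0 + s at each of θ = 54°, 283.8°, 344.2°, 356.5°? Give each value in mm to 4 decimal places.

segment 1 (0° to 34.7°, uniform, h = 17) is passed completely: s = 0.0000 + (17) = 17.0000
θ = 54° falls in segment 2 (34.7° to 58.9°, cycloidal, h = -9): β = 54 − 34.7 = 19.3°, B = 24.2°; Δs = -9·(0.7975 − sin(2π·0.7975)/(2π)) = -8.5467; s = 17.0000 − 8.5467 = 8.4533
segment 2 (34.7° to 58.9°, cycloidal, h = -9) is passed completely: s = 17.0000 + (-9) = 8.0000
θ = 283.8° falls in segment 3 (58.9° to 360°, simple-harmonic, h = -8): β = 283.8 − 58.9 = 224.9°, B = 301.1°; Δs = -8/2·(1 − cos(π·0.7469)) = -6.8010; s = 8.0000 − 6.8010 = 1.1990
θ = 344.2° falls in segment 3 (58.9° to 360°, simple-harmonic, h = -8): β = 344.2 − 58.9 = 285.3°, B = 301.1°; Δs = -8/2·(1 − cos(π·0.9475)) = -7.9458; s = 8.0000 − 7.9458 = 0.0542
θ = 356.5° falls in segment 3 (58.9° to 360°, simple-harmonic, h = -8): β = 356.5 − 58.9 = 297.6°, B = 301.1°; Δs = -8/2·(1 − cos(π·0.9884)) = -7.9973; s = 8.0000 − 7.9973 = 0.0027
θ=54°: R = R0 + s = 23 + 8.4533 = 31.4533
θ=283.8°: R = R0 + s = 23 + 1.1990 = 24.1990
θ=344.2°: R = R0 + s = 23 + 0.0542 = 23.0542
θ=356.5°: R = R0 + s = 23 + 0.0027 = 23.0027

θ=54°: 31.4533
θ=283.8°: 24.1990
θ=344.2°: 23.0542
θ=356.5°: 23.0027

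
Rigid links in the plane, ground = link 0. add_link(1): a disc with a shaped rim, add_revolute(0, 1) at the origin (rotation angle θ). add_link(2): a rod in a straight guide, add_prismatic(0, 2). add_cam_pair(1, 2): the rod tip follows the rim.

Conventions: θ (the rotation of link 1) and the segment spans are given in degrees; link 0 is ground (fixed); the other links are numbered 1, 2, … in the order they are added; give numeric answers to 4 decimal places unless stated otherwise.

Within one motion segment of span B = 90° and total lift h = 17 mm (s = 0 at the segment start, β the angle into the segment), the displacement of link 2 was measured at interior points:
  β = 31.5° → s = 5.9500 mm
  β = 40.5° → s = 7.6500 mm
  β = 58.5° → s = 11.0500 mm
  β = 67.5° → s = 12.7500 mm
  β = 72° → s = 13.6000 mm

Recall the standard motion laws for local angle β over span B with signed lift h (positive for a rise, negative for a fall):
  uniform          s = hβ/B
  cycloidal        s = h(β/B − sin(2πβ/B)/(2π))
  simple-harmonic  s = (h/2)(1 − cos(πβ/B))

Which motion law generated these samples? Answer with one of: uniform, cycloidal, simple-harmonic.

candidates at β/B = r: uniform s = h·r (linear in β); cycloidal s = h·(r − sin(2πr)/(2π)); simple-harmonic s = (h/2)(1 − cos(πr))
β=31.5°: printed 5.9500 | uniform 5.9500, cycloidal 3.7611, simple-harmonic 4.6411
β=40.5°: printed 7.6500 | uniform 7.6500, cycloidal 6.8139, simple-harmonic 7.1703
β=58.5°: printed 11.0500 | uniform 11.0500, cycloidal 13.2389, simple-harmonic 12.3589
β=67.5°: printed 12.7500 | uniform 12.7500, cycloidal 15.4556, simple-harmonic 14.5104
β=72°: printed 13.6000 | uniform 13.6000, cycloidal 16.1732, simple-harmonic 15.3766
only one law matches every sample → uniform

uniform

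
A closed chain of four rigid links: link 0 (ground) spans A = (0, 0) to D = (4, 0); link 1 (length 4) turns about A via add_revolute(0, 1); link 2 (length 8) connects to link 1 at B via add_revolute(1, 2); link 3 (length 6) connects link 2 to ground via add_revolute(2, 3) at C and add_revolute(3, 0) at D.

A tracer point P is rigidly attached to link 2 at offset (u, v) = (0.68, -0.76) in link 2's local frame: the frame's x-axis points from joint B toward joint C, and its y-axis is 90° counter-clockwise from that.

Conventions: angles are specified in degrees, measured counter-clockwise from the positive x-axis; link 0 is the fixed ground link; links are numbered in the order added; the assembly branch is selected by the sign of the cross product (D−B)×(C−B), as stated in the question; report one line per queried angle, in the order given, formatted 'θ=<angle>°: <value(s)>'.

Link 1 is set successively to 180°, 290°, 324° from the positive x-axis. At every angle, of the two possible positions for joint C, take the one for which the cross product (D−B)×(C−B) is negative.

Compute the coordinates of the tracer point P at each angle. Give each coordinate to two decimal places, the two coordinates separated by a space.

A=(0,0), D=(4.00,0)
θ=180°: B = A + 4.00·(cos180°, sin180°) = (-4.0000, 0.0000)
θ=180°: |BD| = 8.0000
θ=180°: circle(B,8.00) ∩ circle(D,6.00): a=5.7500, h=5.5621
θ=180°:   candidates: C₊=(1.7500,5.5621) cross=44.497; C₋=(1.7500,-5.5621) cross=-44.497
θ=180°:   branch - wants cross < 0 → take C=(1.7500,-5.5621) (cross=-44.497)
θ=180°: ex = (C−B)/|BC| = (0.7188,-0.6953); ey = (0.6953,0.7188)
θ=180°: P = B + 0.68·ex + -0.76·ey = (-4.0397,-1.0190)
θ=290°: B = A + 4.00·(cos290°, sin290°) = (1.3681, -3.7588)
θ=290°: |BD| = 4.5886
θ=290°: circle(B,8.00) ∩ circle(D,6.00): a=5.3453, h=5.9521
θ=290°:   candidates: C₊=(-0.4416,4.0339) cross=27.312; C₋=(9.3097,-2.7941) cross=-27.312
θ=290°:   branch - wants cross < 0 → take C=(9.3097,-2.7941) (cross=-27.312)
θ=290°: ex = (C−B)/|BC| = (0.9927,0.1206); ey = (-0.1206,0.9927)
θ=290°: P = B + 0.68·ex + -0.76·ey = (2.1348,-4.4312)
θ=324°: B = A + 4.00·(cos324°, sin324°) = (3.2361, -2.3511)
θ=324°: |BD| = 2.4721
θ=324°: circle(B,8.00) ∩ circle(D,6.00): a=6.8992, h=4.0498
θ=324°:   candidates: C₊=(1.5164,5.4618) cross=10.012; C₋=(9.2197,2.9589) cross=-10.012
θ=324°:   branch - wants cross < 0 → take C=(9.2197,2.9589) (cross=-10.012)
θ=324°: ex = (C−B)/|BC| = (0.7479,0.6638); ey = (-0.6638,0.7479)
θ=324°: P = B + 0.68·ex + -0.76·ey = (4.2491,-2.4682)

θ=180°: -4.04 -1.02
θ=290°: 2.13 -4.43
θ=324°: 4.25 -2.47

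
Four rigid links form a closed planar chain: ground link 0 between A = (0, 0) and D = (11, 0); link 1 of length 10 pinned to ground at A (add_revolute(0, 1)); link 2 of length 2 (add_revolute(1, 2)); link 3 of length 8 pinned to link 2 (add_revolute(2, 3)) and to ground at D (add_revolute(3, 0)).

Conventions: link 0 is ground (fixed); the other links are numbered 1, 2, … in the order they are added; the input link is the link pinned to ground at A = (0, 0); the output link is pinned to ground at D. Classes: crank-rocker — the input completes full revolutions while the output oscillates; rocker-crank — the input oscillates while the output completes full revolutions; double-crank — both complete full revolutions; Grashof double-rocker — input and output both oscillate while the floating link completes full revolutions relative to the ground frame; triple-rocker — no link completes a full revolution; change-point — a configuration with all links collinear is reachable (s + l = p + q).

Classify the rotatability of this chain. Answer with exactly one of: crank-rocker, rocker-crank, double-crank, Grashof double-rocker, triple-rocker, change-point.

lengths: ground=11, input=10, coupler=2, output=8
sorted: s=2 (shortest), l=11 (longest), p+q=18
s + l = 13 vs p + q = 18
s + l < p + q (Grashof) with shortest = coupler link → Grashof double-rocker

Grashof double-rocker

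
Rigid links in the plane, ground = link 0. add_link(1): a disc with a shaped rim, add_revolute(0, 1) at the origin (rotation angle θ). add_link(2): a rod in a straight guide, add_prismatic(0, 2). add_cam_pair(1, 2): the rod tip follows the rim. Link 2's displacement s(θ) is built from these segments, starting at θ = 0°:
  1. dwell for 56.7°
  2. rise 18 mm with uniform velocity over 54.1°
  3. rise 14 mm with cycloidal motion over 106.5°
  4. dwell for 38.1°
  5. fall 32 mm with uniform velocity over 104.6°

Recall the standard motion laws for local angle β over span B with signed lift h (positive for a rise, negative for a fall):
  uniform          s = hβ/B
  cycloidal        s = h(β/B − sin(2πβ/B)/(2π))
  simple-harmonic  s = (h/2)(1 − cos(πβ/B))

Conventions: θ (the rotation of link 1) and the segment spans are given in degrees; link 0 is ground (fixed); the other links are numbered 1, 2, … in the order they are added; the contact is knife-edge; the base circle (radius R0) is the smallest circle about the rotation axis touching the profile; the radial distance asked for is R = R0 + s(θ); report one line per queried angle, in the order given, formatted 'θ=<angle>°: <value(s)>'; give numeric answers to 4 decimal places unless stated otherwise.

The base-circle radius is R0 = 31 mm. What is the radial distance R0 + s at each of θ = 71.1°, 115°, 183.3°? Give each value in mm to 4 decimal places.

segment 1 (0° to 56.7°, dwell): s unchanged at 0.0000
θ = 71.1° falls in segment 2 (56.7° to 110.8°, uniform, h = 18): β = 71.1 − 56.7 = 14.4°, B = 54.1°; Δs = 18·14.4/54.1 = 4.7911; s = 0.0000 + 4.7911 = 4.7911
segment 2 (56.7° to 110.8°, uniform, h = 18) is passed completely: s = 0.0000 + (18) = 18.0000
θ = 115° falls in segment 3 (110.8° to 217.3°, cycloidal, h = 14): β = 115 − 110.8 = 4.2°, B = 106.5°; Δs = 14·(0.0394 − sin(2π·0.0394)/(2π)) = 0.0056; s = 18.0000 + 0.0056 = 18.0056
θ = 183.3° falls in segment 3 (110.8° to 217.3°, cycloidal, h = 14): β = 183.3 − 110.8 = 72.5°, B = 106.5°; Δs = 14·(0.6808 − sin(2π·0.6808)/(2π)) = 11.5511; s = 18.0000 + 11.5511 = 29.5511
θ=71.1°: R = R0 + s = 31 + 4.7911 = 35.7911
θ=115°: R = R0 + s = 31 + 18.0056 = 49.0056
θ=183.3°: R = R0 + s = 31 + 29.5511 = 60.5511

θ=71.1°: 35.7911
θ=115°: 49.0056
θ=183.3°: 60.5511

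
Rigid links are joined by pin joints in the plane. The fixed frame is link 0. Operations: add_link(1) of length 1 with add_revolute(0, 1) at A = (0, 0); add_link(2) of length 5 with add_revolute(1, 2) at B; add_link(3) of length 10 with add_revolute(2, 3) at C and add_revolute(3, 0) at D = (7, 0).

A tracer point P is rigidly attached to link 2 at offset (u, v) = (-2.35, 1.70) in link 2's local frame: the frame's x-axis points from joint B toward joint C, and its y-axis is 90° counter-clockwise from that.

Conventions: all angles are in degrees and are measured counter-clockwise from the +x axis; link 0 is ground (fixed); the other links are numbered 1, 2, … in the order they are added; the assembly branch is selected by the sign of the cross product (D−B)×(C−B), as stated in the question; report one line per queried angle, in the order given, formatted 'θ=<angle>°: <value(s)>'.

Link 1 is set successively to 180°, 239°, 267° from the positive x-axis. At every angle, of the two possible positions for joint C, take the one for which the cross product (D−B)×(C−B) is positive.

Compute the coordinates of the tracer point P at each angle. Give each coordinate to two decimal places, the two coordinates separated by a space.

A=(0,0), D=(7.00,0)
θ=180°: B = A + 1.00·(cos180°, sin180°) = (-1.0000, 0.0000)
θ=180°: |BD| = 8.0000
θ=180°: circle(B,5.00) ∩ circle(D,10.00): a=-0.6875, h=4.9525
θ=180°:   candidates: C₊=(-1.6875,4.9525) cross=39.620; C₋=(-1.6875,-4.9525) cross=-39.620
θ=180°:   branch + wants cross > 0 → take C=(-1.6875,4.9525) (cross=39.620)
θ=180°: ex = (C−B)/|BC| = (-0.1375,0.9905); ey = (-0.9905,-0.1375)
θ=180°: P = B + -2.35·ex + 1.70·ey = (-2.3607,-2.5614)
θ=239°: B = A + 1.00·(cos239°, sin239°) = (-0.5150, -0.8572)
θ=239°: |BD| = 7.5638
θ=239°: circle(B,5.00) ∩ circle(D,10.00): a=-1.1760, h=4.8597
θ=239°:   candidates: C₊=(-2.2342,3.8380) cross=36.758; C₋=(-1.1327,-5.8189) cross=-36.758
θ=239°:   branch + wants cross > 0 → take C=(-2.2342,3.8380) (cross=36.758)
θ=239°: ex = (C−B)/|BC| = (-0.3438,0.9390); ey = (-0.9390,-0.3438)
θ=239°: P = B + -2.35·ex + 1.70·ey = (-1.3034,-3.6484)
θ=267°: B = A + 1.00·(cos267°, sin267°) = (-0.0523, -0.9986)
θ=267°: |BD| = 7.1227
θ=267°: circle(B,5.00) ∩ circle(D,10.00): a=-1.7035, h=4.7009
θ=267°:   candidates: C₊=(-2.3981,3.4170) cross=33.483; C₋=(-1.0800,-5.8919) cross=-33.483
θ=267°:   branch + wants cross > 0 → take C=(-2.3981,3.4170) (cross=33.483)
θ=267°: ex = (C−B)/|BC| = (-0.4692,0.8831); ey = (-0.8831,-0.4692)
θ=267°: P = B + -2.35·ex + 1.70·ey = (-0.4511,-3.8715)

θ=180°: -2.36 -2.56
θ=239°: -1.30 -3.65
θ=267°: -0.45 -3.87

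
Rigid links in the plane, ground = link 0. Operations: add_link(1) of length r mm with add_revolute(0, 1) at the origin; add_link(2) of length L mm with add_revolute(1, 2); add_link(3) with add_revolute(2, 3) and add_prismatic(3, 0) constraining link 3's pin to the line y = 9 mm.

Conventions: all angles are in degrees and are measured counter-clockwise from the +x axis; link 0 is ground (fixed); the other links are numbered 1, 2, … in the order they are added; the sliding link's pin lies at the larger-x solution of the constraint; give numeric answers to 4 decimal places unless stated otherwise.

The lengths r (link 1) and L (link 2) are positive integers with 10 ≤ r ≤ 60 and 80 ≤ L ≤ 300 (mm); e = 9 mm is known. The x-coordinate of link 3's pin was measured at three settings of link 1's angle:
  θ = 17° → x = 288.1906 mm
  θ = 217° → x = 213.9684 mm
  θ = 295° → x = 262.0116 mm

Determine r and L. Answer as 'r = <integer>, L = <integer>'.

constraint per measurement: (x − r cos θ)² + (r sin θ − e)² = L²
subtracting the θ₁ and θ₂ equations cancels the r² and L² terms:
r = (x₁² − x₂²) / (2[(x₁cos θ₁ + e sin θ₁) − (x₂cos θ₂ + e sin θ₂)]) = 41.0000 → r = 41
L² = (x₁ − r cos θ₁)² + (r sin θ₁ − e)² = 62001.0122 → L = 249.0000 → L = 249
check at θ₃=295°: x = 262.0116 (printed 262.0116) ✓

r = 41, L = 249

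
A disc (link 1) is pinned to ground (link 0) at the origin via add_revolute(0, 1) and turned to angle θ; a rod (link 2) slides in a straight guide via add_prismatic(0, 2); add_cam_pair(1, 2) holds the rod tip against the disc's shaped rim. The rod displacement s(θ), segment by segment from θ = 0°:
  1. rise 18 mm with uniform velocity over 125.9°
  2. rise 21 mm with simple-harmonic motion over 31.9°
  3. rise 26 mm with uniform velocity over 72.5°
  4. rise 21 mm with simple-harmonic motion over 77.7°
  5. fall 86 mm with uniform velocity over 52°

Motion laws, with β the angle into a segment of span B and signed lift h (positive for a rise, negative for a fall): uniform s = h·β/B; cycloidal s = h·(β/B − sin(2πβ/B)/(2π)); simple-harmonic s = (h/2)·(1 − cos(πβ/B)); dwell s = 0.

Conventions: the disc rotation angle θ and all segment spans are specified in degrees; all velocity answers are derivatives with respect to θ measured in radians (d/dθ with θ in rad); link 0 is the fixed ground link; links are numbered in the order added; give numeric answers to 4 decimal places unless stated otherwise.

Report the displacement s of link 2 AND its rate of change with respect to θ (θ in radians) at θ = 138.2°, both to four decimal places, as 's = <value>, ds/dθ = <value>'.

segment 1 (0° to 125.9°, uniform, h = 18) is passed completely: s = 0.0000 + (18) = 18.0000
θ = 138.2° falls in segment 2 (125.9° to 157.8°, simple-harmonic, h = 21): β = 138.2 − 125.9 = 12.3°, B = 31.9°; Δs = 21/2·(1 − cos(π·0.3856)) = 6.8064; s = 18.0000 + 6.8064 = 24.8064
velocity in seg [125.9°–157.8°] (simple-harmonic), θ in radians: β = 12.3° = 0.2147 rad, B = 31.9° = 0.5568 rad; ds/dθ = (πh/(2B)) sin(πβ/B) = (π·21/(2·0.5568)) sin(π·0.3856) = 55.460923 mm/rad

s = 24.8064, ds/dθ = 55.4609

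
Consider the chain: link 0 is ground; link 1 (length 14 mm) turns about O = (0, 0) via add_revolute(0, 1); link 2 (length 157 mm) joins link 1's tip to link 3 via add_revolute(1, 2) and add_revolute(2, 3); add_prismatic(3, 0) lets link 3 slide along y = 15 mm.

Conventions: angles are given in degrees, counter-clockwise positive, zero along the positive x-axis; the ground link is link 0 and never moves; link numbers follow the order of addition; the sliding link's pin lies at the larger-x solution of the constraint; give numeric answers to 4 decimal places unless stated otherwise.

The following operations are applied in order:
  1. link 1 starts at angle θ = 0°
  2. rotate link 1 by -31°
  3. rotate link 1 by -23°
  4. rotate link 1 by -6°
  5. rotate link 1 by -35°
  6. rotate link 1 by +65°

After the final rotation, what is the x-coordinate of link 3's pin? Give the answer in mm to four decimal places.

geometry: r = 14 mm, L = 157 mm, e = 15 mm; θ starts at 0°
rotate link 1 by -31°: θ ← 0° -31° = -31°
rotate link 1 by -23°: θ ← -31° -23° = -54°
rotate link 1 by -6°: θ ← -54° -6° = -60°
rotate link 1 by -35°: θ ← -60° -35° = -95°
rotate link 1 by +65°: θ ← -95° +65° = -30°
crank pin P = (r cos θ, r sin θ) = (12.124356, -7.000000)
h = r sin θ − e = -7.000000 − 15 = -22.000000
x = r cos θ + √(L² − h²) = 12.124356 + 155.450957 = 167.575313

167.5753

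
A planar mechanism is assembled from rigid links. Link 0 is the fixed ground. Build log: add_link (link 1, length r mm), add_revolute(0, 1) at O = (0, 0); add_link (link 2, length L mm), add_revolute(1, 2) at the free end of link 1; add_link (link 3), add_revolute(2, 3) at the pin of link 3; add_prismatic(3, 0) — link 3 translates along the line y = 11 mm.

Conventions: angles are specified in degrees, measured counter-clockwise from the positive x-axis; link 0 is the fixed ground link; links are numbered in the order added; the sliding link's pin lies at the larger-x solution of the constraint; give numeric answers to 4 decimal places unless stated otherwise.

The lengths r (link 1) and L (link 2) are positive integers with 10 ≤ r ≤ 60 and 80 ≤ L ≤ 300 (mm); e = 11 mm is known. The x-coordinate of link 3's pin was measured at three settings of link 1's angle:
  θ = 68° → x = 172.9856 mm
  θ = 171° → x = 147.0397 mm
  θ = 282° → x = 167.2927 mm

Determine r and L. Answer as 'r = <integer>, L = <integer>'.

constraint per measurement: (x − r cos θ)² + (r sin θ − e)² = L²
subtracting the θ₁ and θ₂ equations cancels the r² and L² terms:
r = (x₁² − x₂²) / (2[(x₁cos θ₁ + e sin θ₁) − (x₂cos θ₂ + e sin θ₂)]) = 19.0000 → r = 19
L² = (x₁ − r cos θ₁)² + (r sin θ₁ − e)² = 27555.9962 → L = 166.0000 → L = 166
check at θ₃=282°: x = 167.2927 (printed 167.2927) ✓

r = 19, L = 166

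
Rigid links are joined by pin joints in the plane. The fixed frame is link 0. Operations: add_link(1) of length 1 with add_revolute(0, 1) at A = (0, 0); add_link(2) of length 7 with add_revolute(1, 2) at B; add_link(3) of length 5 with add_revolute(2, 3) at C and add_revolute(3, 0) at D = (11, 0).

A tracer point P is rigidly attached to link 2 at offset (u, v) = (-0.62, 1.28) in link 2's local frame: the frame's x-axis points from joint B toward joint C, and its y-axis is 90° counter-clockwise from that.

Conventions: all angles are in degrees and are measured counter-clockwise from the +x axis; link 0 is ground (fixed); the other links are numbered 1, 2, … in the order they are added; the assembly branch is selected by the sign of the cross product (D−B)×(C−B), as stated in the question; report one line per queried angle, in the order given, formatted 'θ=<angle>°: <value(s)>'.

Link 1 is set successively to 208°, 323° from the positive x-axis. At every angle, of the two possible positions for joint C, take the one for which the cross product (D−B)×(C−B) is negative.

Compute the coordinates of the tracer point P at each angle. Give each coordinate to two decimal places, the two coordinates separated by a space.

A=(0,0), D=(11.00,0)
θ=208°: B = A + 1.00·(cos208°, sin208°) = (-0.8829, -0.4695)
θ=208°: |BD| = 11.8922
θ=208°: circle(B,7.00) ∩ circle(D,5.00): a=6.9552, h=0.7909
θ=208°:   candidates: C₊=(6.0356,0.5954) cross=9.406; C₋=(6.0980,-0.9852) cross=-9.406
θ=208°:   branch - wants cross < 0 → take C=(6.0980,-0.9852) (cross=-9.406)
θ=208°: ex = (C−B)/|BC| = (0.9973,-0.0737); ey = (0.0737,0.9973)
θ=208°: P = B + -0.62·ex + 1.28·ey = (-1.4070,0.8527)
θ=323°: B = A + 1.00·(cos323°, sin323°) = (0.7986, -0.6018)
θ=323°: |BD| = 10.2191
θ=323°: circle(B,7.00) ∩ circle(D,5.00): a=6.2838, h=3.0844
θ=323°:   candidates: C₊=(6.8899,2.8473) cross=31.520; C₋=(7.2532,-3.3108) cross=-31.520
θ=323°:   branch - wants cross < 0 → take C=(7.2532,-3.3108) (cross=-31.520)
θ=323°: ex = (C−B)/|BC| = (0.9221,-0.3870); ey = (0.3870,0.9221)
θ=323°: P = B + -0.62·ex + 1.28·ey = (0.7223,0.8184)

θ=208°: -1.41 0.85
θ=323°: 0.72 0.82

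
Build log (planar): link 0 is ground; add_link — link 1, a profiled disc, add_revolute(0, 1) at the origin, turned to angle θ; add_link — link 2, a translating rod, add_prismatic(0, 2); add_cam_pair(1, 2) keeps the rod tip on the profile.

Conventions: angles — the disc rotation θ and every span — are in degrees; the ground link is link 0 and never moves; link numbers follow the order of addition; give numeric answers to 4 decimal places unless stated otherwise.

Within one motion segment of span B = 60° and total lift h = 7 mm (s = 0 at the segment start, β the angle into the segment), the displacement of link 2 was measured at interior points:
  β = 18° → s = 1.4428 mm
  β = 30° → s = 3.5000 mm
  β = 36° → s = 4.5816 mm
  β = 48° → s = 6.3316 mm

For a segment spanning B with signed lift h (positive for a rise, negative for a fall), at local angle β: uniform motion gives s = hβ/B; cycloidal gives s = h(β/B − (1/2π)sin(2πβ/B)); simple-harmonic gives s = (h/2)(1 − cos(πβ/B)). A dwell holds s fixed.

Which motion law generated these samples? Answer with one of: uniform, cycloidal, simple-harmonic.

candidates at β/B = r: uniform s = h·r (linear in β); cycloidal s = h·(r − sin(2πr)/(2π)); simple-harmonic s = (h/2)(1 − cos(πr))
β=18°: printed 1.4428 | uniform 2.1000, cycloidal 1.0404, simple-harmonic 1.4428
β=30°: printed 3.5000 | uniform 3.5000, cycloidal 3.5000, simple-harmonic 3.5000
β=36°: printed 4.5816 | uniform 4.2000, cycloidal 4.8548, simple-harmonic 4.5816
β=48°: printed 6.3316 | uniform 5.6000, cycloidal 6.6596, simple-harmonic 6.3316
only one law matches every sample → simple-harmonic

simple-harmonic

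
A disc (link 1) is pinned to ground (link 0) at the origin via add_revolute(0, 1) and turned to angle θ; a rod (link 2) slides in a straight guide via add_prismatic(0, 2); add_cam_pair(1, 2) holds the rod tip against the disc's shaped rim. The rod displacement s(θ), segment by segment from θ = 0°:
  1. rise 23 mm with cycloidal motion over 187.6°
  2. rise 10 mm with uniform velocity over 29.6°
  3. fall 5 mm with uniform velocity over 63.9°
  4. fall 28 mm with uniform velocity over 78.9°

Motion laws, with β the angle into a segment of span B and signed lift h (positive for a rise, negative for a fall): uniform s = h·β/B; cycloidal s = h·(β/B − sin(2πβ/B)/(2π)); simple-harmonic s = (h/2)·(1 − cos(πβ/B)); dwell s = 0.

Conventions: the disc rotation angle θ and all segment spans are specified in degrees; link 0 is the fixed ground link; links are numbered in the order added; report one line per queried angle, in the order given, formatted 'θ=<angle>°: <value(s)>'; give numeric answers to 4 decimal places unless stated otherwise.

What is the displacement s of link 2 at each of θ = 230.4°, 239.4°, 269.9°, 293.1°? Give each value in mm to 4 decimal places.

segment 1 (0° to 187.6°, cycloidal, h = 23) is passed completely: s = 0.0000 + (23) = 23.0000
segment 2 (187.6° to 217.2°, uniform, h = 10) is passed completely: s = 23.0000 + (10) = 33.0000
θ = 230.4° falls in segment 3 (217.2° to 281.1°, uniform, h = -5): β = 230.4 − 217.2 = 13.2°, B = 63.9°; Δs = -5·13.2/63.9 = -1.0329; s = 33.0000 − 1.0329 = 31.9671
θ = 239.4° falls in segment 3 (217.2° to 281.1°, uniform, h = -5): β = 239.4 − 217.2 = 22.2°, B = 63.9°; Δs = -5·22.2/63.9 = -1.7371; s = 33.0000 − 1.7371 = 31.2629
θ = 269.9° falls in segment 3 (217.2° to 281.1°, uniform, h = -5): β = 269.9 − 217.2 = 52.7°, B = 63.9°; Δs = -5·52.7/63.9 = -4.1236; s = 33.0000 − 4.1236 = 28.8764
segment 3 (217.2° to 281.1°, uniform, h = -5) is passed completely: s = 33.0000 + (-5) = 28.0000
θ = 293.1° falls in segment 4 (281.1° to 360°, uniform, h = -28): β = 293.1 − 281.1 = 12°, B = 78.9°; Δs = -28·12/78.9 = -4.2586; s = 28.0000 − 4.2586 = 23.7414

θ=230.4°: 31.9671
θ=239.4°: 31.2629
θ=269.9°: 28.8764
θ=293.1°: 23.7414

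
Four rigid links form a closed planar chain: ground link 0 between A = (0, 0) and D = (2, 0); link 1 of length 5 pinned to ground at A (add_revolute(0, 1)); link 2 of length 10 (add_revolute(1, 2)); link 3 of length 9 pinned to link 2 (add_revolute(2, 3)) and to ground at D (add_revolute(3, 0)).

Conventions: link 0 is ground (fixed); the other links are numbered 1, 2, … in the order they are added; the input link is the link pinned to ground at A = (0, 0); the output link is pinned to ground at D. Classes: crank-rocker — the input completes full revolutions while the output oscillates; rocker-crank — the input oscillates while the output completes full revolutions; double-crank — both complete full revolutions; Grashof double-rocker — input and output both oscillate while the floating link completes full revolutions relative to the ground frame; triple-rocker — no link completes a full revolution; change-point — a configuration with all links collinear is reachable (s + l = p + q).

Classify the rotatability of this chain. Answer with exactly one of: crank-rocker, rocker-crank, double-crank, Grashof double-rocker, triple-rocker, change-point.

lengths: ground=2, input=5, coupler=10, output=9
sorted: s=2 (shortest), l=10 (longest), p+q=14
s + l = 12 vs p + q = 14
s + l < p + q (Grashof) with shortest = ground link → double-crank

double-crank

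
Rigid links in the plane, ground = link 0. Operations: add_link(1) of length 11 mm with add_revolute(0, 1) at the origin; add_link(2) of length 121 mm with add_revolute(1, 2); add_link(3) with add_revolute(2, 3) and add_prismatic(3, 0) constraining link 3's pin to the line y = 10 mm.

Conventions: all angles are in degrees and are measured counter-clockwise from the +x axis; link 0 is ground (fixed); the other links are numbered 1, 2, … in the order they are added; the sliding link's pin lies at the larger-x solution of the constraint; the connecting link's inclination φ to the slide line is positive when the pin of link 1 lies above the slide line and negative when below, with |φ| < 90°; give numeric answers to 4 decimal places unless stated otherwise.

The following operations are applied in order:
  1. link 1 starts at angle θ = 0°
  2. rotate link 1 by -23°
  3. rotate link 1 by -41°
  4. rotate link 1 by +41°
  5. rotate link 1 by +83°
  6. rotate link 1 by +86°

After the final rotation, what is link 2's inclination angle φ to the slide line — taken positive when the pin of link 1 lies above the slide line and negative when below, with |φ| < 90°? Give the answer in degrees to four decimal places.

geometry: r = 11 mm, L = 121 mm, e = 10 mm; θ starts at 0°
rotate link 1 by -23°: θ ← 0° -23° = -23°
rotate link 1 by -41°: θ ← -23° -41° = -64°
rotate link 1 by +41°: θ ← -64° +41° = -23°
rotate link 1 by +83°: θ ← -23° +83° = 60°
rotate link 1 by +86°: θ ← 60° +86° = 146°
h = r sin θ − e = 6.151122 − 10 = -3.848878
sin φ = h / L = -3.848878 / 121 = -0.03180891
φ = arcsin(-0.03180891) = -1.822824°

-1.8228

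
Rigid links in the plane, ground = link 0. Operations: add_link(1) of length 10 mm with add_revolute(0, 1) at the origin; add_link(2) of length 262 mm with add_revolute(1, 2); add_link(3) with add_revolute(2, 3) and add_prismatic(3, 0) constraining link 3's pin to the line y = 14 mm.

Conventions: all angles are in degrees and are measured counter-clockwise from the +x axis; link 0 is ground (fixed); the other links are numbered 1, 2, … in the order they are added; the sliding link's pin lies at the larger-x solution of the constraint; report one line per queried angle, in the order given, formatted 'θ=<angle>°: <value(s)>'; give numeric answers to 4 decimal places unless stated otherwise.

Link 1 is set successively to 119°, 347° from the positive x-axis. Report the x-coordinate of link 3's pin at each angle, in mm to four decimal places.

geometry: r = 10 mm, L = 262 mm, e = 14 mm
θ=119°: crank pin P = (r cos θ, r sin θ) = (-4.848096, 8.746197)
θ=119°: h = r sin θ − e = 8.746197 − 14 = -5.253803
θ=119°: x = r cos θ + √(L² − h²) = -4.848096 + 261.947318 = 257.099222
θ=347°: crank pin P = (r cos θ, r sin θ) = (9.743701, -2.249511)
θ=347°: h = r sin θ − e = -2.249511 − 14 = -16.249511
θ=347°: x = r cos θ + √(L² − h²) = 9.743701 + 261.495609 = 271.239309

θ=119°: 257.0992
θ=347°: 271.2393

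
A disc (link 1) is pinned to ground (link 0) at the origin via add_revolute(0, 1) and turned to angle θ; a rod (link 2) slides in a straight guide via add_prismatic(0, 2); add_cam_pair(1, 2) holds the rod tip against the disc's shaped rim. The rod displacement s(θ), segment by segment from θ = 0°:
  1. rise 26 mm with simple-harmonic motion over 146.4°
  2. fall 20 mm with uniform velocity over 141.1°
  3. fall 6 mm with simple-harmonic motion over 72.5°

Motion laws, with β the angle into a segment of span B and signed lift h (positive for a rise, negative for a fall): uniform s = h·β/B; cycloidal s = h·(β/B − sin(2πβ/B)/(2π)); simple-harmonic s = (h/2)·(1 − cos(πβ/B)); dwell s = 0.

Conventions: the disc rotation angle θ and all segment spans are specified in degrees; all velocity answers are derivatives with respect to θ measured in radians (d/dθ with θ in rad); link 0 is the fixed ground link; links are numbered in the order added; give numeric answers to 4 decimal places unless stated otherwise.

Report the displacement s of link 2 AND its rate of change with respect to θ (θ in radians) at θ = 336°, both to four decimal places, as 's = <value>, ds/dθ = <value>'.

segment 1 (0° to 146.4°, simple-harmonic, h = 26) is passed completely: s = 0.0000 + (26) = 26.0000
segment 2 (146.4° to 287.5°, uniform, h = -20) is passed completely: s = 26.0000 + (-20) = 6.0000
θ = 336° falls in segment 3 (287.5° to 360°, simple-harmonic, h = -6): β = 336 − 287.5 = 48.5°, B = 72.5°; Δs = -6/2·(1 − cos(π·0.6690)) = -4.5187; s = 6.0000 − 4.5187 = 1.4813
velocity in seg [287.5°–360°] (simple-harmonic), θ in radians: β = 48.5° = 0.8465 rad, B = 72.5° = 1.2654 rad; ds/dθ = (πh/(2B)) sin(πβ/B) = (π·(-6)/(2·1.2654)) sin(π·0.6690) = -6.423332 mm/rad

s = 1.4813, ds/dθ = -6.4233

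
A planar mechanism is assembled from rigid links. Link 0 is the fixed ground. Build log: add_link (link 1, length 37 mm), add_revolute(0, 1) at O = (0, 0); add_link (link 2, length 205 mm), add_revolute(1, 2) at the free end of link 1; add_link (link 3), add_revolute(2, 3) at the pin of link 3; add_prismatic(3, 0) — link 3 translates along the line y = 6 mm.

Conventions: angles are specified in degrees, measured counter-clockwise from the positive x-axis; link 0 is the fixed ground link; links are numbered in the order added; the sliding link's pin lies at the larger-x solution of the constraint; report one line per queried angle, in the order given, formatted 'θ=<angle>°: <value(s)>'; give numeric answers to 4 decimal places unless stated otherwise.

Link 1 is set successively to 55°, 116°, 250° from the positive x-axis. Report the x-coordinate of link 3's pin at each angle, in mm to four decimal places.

geometry: r = 37 mm, L = 205 mm, e = 6 mm
θ=55°: crank pin P = (r cos θ, r sin θ) = (21.222328, 30.308626)
θ=55°: h = r sin θ − e = 30.308626 − 6 = 24.308626
θ=55°: x = r cos θ + √(L² − h²) = 21.222328 + 203.553656 = 224.775984
θ=116°: crank pin P = (r cos θ, r sin θ) = (-16.219732, 33.255380)
θ=116°: h = r sin θ − e = 33.255380 − 6 = 27.255380
θ=116°: x = r cos θ + √(L² − h²) = -16.219732 + 203.180078 = 186.960346
θ=250°: crank pin P = (r cos θ, r sin θ) = (-12.654745, -34.768627)
θ=250°: h = r sin θ − e = -34.768627 − 6 = -40.768627
θ=250°: x = r cos θ + √(L² − h²) = -12.654745 + 200.905249 = 188.250504

θ=55°: 224.7760
θ=116°: 186.9603
θ=250°: 188.2505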